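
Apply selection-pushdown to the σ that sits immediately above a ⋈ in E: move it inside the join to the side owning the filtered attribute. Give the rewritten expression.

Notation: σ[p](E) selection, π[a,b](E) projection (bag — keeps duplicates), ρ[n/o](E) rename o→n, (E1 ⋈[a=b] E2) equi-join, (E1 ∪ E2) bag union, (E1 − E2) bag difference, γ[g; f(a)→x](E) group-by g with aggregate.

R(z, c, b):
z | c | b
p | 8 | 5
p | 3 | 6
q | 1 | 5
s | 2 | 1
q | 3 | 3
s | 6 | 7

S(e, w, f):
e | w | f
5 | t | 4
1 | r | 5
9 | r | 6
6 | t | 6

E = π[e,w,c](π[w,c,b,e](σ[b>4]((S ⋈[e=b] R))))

σ filters on b, owned by the right side.
E' = π[e,w,c](π[w,c,b,e]((S ⋈[e=b] σ[b>4](R))))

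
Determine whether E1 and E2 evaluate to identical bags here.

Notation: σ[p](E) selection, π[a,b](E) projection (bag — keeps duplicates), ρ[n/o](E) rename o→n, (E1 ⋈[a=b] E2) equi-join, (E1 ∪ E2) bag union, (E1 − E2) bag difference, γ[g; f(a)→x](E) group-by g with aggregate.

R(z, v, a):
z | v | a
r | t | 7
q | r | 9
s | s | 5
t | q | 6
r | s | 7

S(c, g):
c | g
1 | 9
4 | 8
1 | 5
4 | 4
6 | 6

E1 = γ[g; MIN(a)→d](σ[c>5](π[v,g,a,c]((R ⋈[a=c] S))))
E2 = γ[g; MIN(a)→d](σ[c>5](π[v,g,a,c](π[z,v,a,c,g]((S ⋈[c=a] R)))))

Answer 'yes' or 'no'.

E1 stepwise |·|:
  R → 5
  S → 5
  (R ⋈[a=c] S) → 1
  π[v,g,a,c]((R ⋈[a=c] S)) → 1
  σ[c>5](π[v,g,a,c]((R ⋈[a=c] S))) → 1
  γ[g; MIN(a)→d](σ[c>5](π[v,g,a,c]((R ⋈[a=c] S)))) → 1
E2 stepwise |·|:
  S → 5
  R → 5
  (S ⋈[c=a] R) → 1
  π[z,v,a,c,g]((S ⋈[c=a] R)) → 1
  π[v,g,a,c](π[z,v,a,c,g]((S ⋈[c=a] R))) → 1
  σ[c>5](π[v,g,a,c](π[z,v,a,c,g]((S ⋈[c=a] R)))) → 1
  γ[g; MIN(a)→d](σ[c>5](π[v,g,a,c](π[z,v,a,c,g]((S ⋈[c=a] R))))) → 1

E1 and E2 produce the same multiset:
g | d
6 | 6

yes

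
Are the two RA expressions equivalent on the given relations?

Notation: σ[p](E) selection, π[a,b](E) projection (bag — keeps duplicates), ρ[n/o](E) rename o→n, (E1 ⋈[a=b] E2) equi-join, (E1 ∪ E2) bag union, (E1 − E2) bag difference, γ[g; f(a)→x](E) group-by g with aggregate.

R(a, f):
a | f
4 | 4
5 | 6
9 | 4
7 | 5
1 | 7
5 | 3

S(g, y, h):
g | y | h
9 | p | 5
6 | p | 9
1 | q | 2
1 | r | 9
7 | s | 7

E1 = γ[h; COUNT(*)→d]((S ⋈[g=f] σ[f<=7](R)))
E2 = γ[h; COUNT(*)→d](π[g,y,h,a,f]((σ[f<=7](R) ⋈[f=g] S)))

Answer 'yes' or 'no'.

E1 row counts bottom-up:
  S → 5
  R → 6
  σ[f<=7](R) → 6
  (S ⋈[g=f] σ[f<=7](R)) → 2
  γ[h; COUNT(*)→d]((S ⋈[g=f] σ[f<=7](R))) → 2
E2 row counts bottom-up:
  R → 6
  σ[f<=7](R) → 6
  S → 5
  (σ[f<=7](R) ⋈[f=g] S) → 2
  π[g,y,h,a,f]((σ[f<=7](R) ⋈[f=g] S)) → 2
  γ[h; COUNT(*)→d](π[g,y,h,a,f]((σ[f<=7](R) ⋈[f=g] S))) → 2

E1 and E2 produce the same multiset:
h | d
7 | 1
9 | 1

yes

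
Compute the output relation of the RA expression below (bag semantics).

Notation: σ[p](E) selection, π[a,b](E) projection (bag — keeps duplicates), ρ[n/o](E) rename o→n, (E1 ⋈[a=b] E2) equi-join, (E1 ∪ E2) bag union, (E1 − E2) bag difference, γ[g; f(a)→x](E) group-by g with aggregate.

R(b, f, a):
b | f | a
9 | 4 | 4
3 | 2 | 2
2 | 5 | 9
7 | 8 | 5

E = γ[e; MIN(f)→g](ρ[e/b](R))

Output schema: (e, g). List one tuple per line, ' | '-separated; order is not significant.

Row counts bottom-up:
  R → 4
  ρ[e/b](R) → 4
  γ[e; MIN(f)→g](ρ[e/b](R)) → 4

== RESULT ==
e | g
2 | 5
3 | 2
7 | 8
9 | 4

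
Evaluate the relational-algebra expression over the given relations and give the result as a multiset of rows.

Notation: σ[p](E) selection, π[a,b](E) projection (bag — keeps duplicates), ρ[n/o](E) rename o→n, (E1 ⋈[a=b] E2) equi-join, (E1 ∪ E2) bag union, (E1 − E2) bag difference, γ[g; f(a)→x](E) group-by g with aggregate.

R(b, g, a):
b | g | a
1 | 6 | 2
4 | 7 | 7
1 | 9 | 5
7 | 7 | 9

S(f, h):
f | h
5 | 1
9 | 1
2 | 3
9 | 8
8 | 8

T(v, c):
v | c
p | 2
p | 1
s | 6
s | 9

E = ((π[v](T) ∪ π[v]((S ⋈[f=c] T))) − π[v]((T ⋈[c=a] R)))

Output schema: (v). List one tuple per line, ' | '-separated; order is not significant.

Per-node cardinality:
  T → 4
  π[v](T) → 4
  S → 5
  T → 4
  (S ⋈[f=c] T) → 3
  π[v]((S ⋈[f=c] T)) → 3
  (π[v](T) ∪ π[v]((S ⋈[f=c] T))) → 7
  T → 4
  R → 4
  (T ⋈[c=a] R) → 2
  π[v]((T ⋈[c=a] R)) → 2
  ((π[v](T) ∪ π[v]((S ⋈[f=c] T))) − π[v]((T ⋈[c=a] R))) → 5

== RESULT ==
v
p
p
s
s
s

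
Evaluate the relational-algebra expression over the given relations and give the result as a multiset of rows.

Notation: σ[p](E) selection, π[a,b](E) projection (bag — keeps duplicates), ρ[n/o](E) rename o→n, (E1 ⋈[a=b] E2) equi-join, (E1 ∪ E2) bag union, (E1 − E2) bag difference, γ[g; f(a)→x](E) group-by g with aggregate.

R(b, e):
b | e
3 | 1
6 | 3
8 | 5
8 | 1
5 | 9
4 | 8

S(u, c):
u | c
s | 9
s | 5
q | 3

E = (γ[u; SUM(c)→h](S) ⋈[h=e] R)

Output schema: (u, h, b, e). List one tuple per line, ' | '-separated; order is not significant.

Subexpression sizes:
  S → 3
  γ[u; SUM(c)→h](S) → 2
  R → 6
  (γ[u; SUM(c)→h](S) ⋈[h=e] R) → 1

== RESULT ==
u | h | b | e
q | 3 | 6 | 3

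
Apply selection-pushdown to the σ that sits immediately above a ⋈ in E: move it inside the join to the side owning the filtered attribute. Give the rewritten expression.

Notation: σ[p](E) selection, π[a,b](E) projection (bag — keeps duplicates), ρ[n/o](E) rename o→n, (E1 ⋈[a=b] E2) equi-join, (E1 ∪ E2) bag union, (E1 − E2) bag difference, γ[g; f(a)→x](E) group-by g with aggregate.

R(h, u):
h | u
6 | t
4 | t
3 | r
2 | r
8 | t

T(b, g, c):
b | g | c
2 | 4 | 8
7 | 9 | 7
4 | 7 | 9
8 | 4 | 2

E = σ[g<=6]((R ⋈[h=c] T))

σ filters on g, owned by the right side.
E' = (R ⋈[h=c] σ[g<=6](T))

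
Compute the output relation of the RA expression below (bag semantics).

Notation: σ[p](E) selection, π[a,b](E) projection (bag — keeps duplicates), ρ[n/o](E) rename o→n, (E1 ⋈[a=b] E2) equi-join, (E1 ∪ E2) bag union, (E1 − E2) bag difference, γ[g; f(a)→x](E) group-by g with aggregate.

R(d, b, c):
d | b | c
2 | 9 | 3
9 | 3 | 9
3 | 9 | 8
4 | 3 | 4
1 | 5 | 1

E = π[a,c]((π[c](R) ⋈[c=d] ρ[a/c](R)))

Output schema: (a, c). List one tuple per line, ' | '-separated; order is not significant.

Subexpression sizes:
  R → 5
  π[c](R) → 5
  R → 5
  ρ[a/c](R) → 5
  (π[c](R) ⋈[c=d] ρ[a/c](R)) → 4
  π[a,c]((π[c](R) ⋈[c=d] ρ[a/c](R))) → 4

== RESULT ==
a | c
1 | 1
4 | 4
8 | 3
9 | 9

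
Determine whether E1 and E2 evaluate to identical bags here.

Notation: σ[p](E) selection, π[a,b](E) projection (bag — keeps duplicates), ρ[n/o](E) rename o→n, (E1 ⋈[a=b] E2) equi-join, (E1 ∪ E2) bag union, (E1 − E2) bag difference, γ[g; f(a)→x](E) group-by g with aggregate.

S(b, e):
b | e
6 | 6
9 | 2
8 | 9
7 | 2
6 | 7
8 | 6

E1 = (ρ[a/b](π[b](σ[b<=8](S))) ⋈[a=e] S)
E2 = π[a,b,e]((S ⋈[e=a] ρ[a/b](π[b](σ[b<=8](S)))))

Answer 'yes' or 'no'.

E1 subexpression sizes:
  S → 6
  σ[b<=8](S) → 5
  π[b](σ[b<=8](S)) → 5
  ρ[a/b](π[b](σ[b<=8](S))) → 5
  S → 6
  (ρ[a/b](π[b](σ[b<=8](S))) ⋈[a=e] S) → 5
E2 subexpression sizes:
  S → 6
  S → 6
  σ[b<=8](S) → 5
  π[b](σ[b<=8](S)) → 5
  ρ[a/b](π[b](σ[b<=8](S))) → 5
  (S ⋈[e=a] ρ[a/b](π[b](σ[b<=8](S)))) → 5
  π[a,b,e]((S ⋈[e=a] ρ[a/b](π[b](σ[b<=8](S))))) → 5

E1 and E2 produce the same multiset:
a | b | e
6 | 6 | 6
6 | 6 | 6
6 | 8 | 6
6 | 8 | 6
7 | 6 | 7

yes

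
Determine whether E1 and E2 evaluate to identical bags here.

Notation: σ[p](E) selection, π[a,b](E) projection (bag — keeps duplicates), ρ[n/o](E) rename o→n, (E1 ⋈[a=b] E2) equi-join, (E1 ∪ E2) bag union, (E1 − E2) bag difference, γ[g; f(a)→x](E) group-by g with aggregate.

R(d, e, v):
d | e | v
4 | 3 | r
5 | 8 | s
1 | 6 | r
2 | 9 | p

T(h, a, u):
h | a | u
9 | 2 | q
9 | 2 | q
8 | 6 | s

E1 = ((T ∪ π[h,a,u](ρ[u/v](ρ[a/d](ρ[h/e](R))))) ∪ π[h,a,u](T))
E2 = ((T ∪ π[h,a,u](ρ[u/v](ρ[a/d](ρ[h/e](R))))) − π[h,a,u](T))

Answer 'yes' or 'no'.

E1 stepwise |·|:
  T → 3
  R → 4
  ρ[h/e](R) → 4
  ρ[a/d](ρ[h/e](R)) → 4
  ρ[u/v](ρ[a/d](ρ[h/e](R))) → 4
  π[h,a,u](ρ[u/v](ρ[a/d](ρ[h/e](R)))) → 4
  (T ∪ π[h,a,u](ρ[u/v](ρ[a/d](ρ[h/e](R))))) → 7
  T → 3
  π[h,a,u](T) → 3
  ((T ∪ π[h,a,u](ρ[u/v](ρ[a/d](ρ[h/e](R))))) ∪ π[h,a,u](T)) → 10
E2 stepwise |·|:
  T → 3
  R → 4
  ρ[h/e](R) → 4
  ρ[a/d](ρ[h/e](R)) → 4
  ρ[u/v](ρ[a/d](ρ[h/e](R))) → 4
  π[h,a,u](ρ[u/v](ρ[a/d](ρ[h/e](R)))) → 4
  (T ∪ π[h,a,u](ρ[u/v](ρ[a/d](ρ[h/e](R))))) → 7
  T → 3
  π[h,a,u](T) → 3
  ((T ∪ π[h,a,u](ρ[u/v](ρ[a/d](ρ[h/e](R))))) − π[h,a,u](T)) → 4

E1 result:
h | a | u
3 | 4 | r
6 | 1 | r
8 | 5 | s
8 | 6 | s
8 | 6 | s
9 | 2 | p
9 | 2 | q
9 | 2 | q
9 | 2 | q
9 | 2 | q
E2 result:
h | a | u
3 | 4 | r
6 | 1 | r
8 | 5 | s
9 | 2 | p
Witness: (9, 2, 'q') appears 4× in E1 but 0× in E2.

no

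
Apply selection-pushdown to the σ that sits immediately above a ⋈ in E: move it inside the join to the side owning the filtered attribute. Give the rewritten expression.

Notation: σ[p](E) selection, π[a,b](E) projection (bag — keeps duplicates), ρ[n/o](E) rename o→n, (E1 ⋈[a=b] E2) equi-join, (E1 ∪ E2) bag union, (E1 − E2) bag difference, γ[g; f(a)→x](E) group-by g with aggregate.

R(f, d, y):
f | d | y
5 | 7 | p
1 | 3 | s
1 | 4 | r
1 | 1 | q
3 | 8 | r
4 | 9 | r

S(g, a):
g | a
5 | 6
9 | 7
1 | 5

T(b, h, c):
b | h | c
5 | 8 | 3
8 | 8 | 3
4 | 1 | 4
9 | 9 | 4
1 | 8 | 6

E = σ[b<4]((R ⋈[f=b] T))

σ filters on b, owned by the right side.
E' = (R ⋈[f=b] σ[b<4](T))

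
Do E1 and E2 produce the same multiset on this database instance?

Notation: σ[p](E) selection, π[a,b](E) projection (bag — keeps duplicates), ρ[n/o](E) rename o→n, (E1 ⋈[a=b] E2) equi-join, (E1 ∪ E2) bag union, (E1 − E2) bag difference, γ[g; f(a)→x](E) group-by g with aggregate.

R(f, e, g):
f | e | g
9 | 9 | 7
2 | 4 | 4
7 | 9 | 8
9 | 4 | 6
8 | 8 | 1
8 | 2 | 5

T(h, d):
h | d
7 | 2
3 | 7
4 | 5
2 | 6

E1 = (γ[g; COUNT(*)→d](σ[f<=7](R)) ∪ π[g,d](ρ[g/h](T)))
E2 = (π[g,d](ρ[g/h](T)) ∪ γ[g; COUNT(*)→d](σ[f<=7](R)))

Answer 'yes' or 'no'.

E1 stepwise |·|:
  R → 6
  σ[f<=7](R) → 2
  γ[g; COUNT(*)→d](σ[f<=7](R)) → 2
  T → 4
  ρ[g/h](T) → 4
  π[g,d](ρ[g/h](T)) → 4
  (γ[g; COUNT(*)→d](σ[f<=7](R)) ∪ π[g,d](ρ[g/h](T))) → 6
E2 stepwise |·|:
  T → 4
  ρ[g/h](T) → 4
  π[g,d](ρ[g/h](T)) → 4
  R → 6
  σ[f<=7](R) → 2
  γ[g; COUNT(*)→d](σ[f<=7](R)) → 2
  (π[g,d](ρ[g/h](T)) ∪ γ[g; COUNT(*)→d](σ[f<=7](R))) → 6

E1 and E2 produce the same multiset:
g | d
2 | 6
3 | 7
4 | 1
4 | 5
7 | 2
8 | 1

yes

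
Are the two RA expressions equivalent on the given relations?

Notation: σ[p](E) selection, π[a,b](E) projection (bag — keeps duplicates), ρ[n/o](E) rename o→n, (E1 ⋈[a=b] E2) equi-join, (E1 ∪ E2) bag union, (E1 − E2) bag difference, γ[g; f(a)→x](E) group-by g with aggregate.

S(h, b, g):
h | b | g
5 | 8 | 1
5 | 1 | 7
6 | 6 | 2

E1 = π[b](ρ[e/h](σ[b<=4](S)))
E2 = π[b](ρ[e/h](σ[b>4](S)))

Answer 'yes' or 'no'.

E1 stepwise |·|:
  S → 3
  σ[b<=4](S) → 1
  ρ[e/h](σ[b<=4](S)) → 1
  π[b](ρ[e/h](σ[b<=4](S))) → 1
E2 stepwise |·|:
  S → 3
  σ[b>4](S) → 2
  ρ[e/h](σ[b>4](S)) → 2
  π[b](ρ[e/h](σ[b>4](S))) → 2

E1 result:
b
1
E2 result:
b
6
8
Witness: (6,) appears 0× in E1 but 1× in E2.

no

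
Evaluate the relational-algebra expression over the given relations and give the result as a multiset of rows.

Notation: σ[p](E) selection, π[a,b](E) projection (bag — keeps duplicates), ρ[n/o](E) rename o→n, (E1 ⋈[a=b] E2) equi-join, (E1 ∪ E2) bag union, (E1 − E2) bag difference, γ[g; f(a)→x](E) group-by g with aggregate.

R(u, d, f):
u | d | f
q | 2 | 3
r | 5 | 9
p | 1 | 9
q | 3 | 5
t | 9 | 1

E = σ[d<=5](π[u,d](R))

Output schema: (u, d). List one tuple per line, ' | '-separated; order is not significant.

Stepwise |·|:
  R → 5
  π[u,d](R) → 5
  σ[d<=5](π[u,d](R)) → 4

== RESULT ==
u | d
p | 1
q | 2
q | 3
r | 5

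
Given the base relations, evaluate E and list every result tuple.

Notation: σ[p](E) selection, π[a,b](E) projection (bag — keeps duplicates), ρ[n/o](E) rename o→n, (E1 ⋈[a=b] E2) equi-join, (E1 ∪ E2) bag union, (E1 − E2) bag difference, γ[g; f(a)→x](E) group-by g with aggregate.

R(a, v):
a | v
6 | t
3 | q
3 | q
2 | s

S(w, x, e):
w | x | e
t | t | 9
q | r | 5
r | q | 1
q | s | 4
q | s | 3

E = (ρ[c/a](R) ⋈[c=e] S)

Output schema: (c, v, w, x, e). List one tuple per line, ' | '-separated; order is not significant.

Subexpression sizes:
  R → 4
  ρ[c/a](R) → 4
  S → 5
  (ρ[c/a](R) ⋈[c=e] S) → 2

== RESULT ==
c | v | w | x | e
3 | q | q | s | 3
3 | q | q | s | 3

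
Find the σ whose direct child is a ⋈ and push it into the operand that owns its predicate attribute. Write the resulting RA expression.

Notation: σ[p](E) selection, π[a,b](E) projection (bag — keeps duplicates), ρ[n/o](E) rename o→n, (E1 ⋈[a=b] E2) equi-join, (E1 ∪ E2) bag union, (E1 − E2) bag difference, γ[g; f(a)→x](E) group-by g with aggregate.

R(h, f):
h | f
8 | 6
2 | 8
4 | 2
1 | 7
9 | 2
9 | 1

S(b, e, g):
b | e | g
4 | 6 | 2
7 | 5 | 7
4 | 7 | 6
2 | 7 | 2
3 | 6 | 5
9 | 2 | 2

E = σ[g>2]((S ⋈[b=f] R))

σ filters on g, owned by the left side.
E' = (σ[g>2](S) ⋈[b=f] R)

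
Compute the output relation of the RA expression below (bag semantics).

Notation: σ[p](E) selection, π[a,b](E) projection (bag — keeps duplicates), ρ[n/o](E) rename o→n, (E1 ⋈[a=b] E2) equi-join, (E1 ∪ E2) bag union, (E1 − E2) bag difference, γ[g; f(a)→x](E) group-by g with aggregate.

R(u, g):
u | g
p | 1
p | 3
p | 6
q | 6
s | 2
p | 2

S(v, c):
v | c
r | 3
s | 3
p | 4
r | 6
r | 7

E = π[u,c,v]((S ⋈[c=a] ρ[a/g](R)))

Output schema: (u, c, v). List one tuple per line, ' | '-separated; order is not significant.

Stepwise |·|:
  S → 5
  R → 6
  ρ[a/g](R) → 6
  (S ⋈[c=a] ρ[a/g](R)) → 4
  π[u,c,v]((S ⋈[c=a] ρ[a/g](R))) → 4

== RESULT ==
u | c | v
p | 3 | r
p | 3 | s
p | 6 | r
q | 6 | r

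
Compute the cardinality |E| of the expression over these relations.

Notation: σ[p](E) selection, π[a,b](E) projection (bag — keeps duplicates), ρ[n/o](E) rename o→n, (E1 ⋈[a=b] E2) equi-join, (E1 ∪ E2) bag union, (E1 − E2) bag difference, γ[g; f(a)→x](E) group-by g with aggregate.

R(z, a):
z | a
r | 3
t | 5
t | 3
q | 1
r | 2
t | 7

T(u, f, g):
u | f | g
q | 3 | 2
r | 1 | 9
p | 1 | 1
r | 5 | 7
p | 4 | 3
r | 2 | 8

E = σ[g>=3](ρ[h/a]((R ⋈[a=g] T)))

Per-node cardinality:
  R → 6
  T → 6
  (R ⋈[a=g] T) → 5
  ρ[h/a]((R ⋈[a=g] T)) → 5
  σ[g>=3](ρ[h/a]((R ⋈[a=g] T))) → 3

|E| = 3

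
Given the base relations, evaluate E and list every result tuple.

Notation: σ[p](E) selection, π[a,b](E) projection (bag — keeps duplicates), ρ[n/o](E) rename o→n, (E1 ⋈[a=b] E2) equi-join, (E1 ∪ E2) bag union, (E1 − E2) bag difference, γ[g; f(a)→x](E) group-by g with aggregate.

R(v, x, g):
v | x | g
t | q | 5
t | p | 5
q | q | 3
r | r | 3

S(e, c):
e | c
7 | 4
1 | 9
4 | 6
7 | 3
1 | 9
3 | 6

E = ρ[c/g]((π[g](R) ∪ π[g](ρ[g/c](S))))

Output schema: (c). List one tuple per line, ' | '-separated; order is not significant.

Row counts bottom-up:
  R → 4
  π[g](R) → 4
  S → 6
  ρ[g/c](S) → 6
  π[g](ρ[g/c](S)) → 6
  (π[g](R) ∪ π[g](ρ[g/c](S))) → 10
  ρ[c/g]((π[g](R) ∪ π[g](ρ[g/c](S)))) → 10

== RESULT ==
c
3
3
3
4
5
5
6
6
9
9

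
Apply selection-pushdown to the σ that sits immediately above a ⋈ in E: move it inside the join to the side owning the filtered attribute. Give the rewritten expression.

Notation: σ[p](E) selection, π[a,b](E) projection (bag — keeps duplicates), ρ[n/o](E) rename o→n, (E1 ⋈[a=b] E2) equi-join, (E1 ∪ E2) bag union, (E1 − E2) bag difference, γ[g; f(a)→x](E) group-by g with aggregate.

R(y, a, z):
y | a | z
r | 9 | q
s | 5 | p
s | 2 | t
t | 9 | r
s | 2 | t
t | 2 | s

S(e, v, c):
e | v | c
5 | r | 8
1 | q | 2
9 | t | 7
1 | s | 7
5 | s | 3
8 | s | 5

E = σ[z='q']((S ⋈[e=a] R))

σ filters on z, owned by the right side.
E' = (S ⋈[e=a] σ[z='q'](R))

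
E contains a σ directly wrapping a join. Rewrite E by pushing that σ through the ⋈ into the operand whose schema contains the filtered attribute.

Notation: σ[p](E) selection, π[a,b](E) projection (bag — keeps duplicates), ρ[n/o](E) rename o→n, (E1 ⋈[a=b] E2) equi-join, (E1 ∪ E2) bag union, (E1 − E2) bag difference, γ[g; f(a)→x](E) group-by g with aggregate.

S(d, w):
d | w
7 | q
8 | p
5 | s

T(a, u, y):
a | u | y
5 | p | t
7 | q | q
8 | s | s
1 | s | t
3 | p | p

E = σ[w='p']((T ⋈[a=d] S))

σ filters on w, owned by the right side.
E' = (T ⋈[a=d] σ[w='p'](S))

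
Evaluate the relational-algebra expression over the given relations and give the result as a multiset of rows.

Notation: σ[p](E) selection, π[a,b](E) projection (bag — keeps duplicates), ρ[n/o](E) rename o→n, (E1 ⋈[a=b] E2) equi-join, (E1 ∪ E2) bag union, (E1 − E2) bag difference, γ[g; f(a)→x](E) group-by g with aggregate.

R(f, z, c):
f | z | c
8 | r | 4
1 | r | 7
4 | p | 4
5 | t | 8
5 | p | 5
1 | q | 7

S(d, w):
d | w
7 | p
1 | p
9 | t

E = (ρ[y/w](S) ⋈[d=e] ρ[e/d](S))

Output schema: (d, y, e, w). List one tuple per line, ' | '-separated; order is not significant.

Row counts bottom-up:
  S → 3
  ρ[y/w](S) → 3
  S → 3
  ρ[e/d](S) → 3
  (ρ[y/w](S) ⋈[d=e] ρ[e/d](S)) → 3

== RESULT ==
d | y | e | w
1 | p | 1 | p
7 | p | 7 | p
9 | t | 9 | t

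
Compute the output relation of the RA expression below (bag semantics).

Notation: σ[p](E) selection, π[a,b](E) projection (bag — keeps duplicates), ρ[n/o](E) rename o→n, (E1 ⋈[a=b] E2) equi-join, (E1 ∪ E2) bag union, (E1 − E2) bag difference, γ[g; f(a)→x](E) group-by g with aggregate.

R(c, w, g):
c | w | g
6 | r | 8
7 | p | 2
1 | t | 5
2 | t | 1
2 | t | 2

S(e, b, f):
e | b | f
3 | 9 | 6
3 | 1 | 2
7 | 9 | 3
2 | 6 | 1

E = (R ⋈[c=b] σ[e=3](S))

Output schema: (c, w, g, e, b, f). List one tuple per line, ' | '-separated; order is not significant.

Row counts bottom-up:
  R → 5
  S → 4
  σ[e=3](S) → 2
  (R ⋈[c=b] σ[e=3](S)) → 1

== RESULT ==
c | w | g | e | b | f
1 | t | 5 | 3 | 1 | 2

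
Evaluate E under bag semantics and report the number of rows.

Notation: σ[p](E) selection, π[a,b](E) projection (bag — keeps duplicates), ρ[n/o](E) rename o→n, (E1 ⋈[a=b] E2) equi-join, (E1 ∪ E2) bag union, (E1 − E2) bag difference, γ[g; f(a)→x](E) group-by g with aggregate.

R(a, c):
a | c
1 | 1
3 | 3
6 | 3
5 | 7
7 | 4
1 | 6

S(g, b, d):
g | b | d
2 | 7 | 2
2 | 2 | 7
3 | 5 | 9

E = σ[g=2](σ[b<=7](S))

Stepwise |·|:
  S → 3
  σ[b<=7](S) → 3
  σ[g=2](σ[b<=7](S)) → 2

|E| = 2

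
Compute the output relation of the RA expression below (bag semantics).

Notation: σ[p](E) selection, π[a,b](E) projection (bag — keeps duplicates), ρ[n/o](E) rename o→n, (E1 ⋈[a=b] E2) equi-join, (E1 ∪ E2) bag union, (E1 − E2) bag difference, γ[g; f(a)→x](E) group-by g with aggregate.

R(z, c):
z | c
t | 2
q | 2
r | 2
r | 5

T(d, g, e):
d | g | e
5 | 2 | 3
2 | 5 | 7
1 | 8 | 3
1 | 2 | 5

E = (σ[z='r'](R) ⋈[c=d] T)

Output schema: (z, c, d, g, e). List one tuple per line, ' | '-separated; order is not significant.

Row counts bottom-up:
  R → 4
  σ[z='r'](R) → 2
  T → 4
  (σ[z='r'](R) ⋈[c=d] T) → 2

== RESULT ==
z | c | d | g | e
r | 2 | 2 | 5 | 7
r | 5 | 5 | 2 | 3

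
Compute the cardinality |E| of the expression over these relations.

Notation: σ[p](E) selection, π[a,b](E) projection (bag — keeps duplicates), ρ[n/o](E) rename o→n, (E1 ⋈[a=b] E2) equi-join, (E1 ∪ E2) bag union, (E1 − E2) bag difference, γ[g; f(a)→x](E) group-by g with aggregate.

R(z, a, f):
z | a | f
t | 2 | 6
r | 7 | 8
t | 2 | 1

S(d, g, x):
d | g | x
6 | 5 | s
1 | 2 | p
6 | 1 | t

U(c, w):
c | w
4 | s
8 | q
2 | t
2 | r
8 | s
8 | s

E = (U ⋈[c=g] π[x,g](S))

Row counts bottom-up:
  U → 6
  S → 3
  π[x,g](S) → 3
  (U ⋈[c=g] π[x,g](S)) → 2

|E| = 2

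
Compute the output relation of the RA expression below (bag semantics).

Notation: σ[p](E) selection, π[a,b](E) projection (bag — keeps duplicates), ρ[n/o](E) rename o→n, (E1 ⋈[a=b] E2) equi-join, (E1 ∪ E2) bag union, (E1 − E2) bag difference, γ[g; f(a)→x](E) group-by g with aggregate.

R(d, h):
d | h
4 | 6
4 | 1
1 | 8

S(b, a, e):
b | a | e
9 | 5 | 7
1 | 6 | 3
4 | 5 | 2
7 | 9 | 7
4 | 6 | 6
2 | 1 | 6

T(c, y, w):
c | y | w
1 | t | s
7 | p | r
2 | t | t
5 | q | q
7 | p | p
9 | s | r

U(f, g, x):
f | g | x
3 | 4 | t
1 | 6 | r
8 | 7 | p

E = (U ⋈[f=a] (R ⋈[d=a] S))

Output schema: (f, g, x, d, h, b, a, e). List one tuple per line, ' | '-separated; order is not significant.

Subexpression sizes:
  U → 3
  R → 3
  S → 6
  (R ⋈[d=a] S) → 1
  (U ⋈[f=a] (R ⋈[d=a] S)) → 1

== RESULT ==
f | g | x | d | h | b | a | e
1 | 6 | r | 1 | 8 | 2 | 1 | 6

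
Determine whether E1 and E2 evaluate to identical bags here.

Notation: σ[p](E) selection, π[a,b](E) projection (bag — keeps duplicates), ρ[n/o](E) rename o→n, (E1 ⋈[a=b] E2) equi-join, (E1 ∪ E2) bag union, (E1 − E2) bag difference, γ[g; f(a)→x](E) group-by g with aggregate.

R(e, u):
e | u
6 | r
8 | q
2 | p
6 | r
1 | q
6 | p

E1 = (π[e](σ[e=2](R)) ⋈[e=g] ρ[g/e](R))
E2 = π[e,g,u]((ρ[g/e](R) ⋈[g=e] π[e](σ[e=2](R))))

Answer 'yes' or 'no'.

E1 per-node cardinality:
  R → 6
  σ[e=2](R) → 1
  π[e](σ[e=2](R)) → 1
  R → 6
  ρ[g/e](R) → 6
  (π[e](σ[e=2](R)) ⋈[e=g] ρ[g/e](R)) → 1
E2 per-node cardinality:
  R → 6
  ρ[g/e](R) → 6
  R → 6
  σ[e=2](R) → 1
  π[e](σ[e=2](R)) → 1
  (ρ[g/e](R) ⋈[g=e] π[e](σ[e=2](R))) → 1
  π[e,g,u]((ρ[g/e](R) ⋈[g=e] π[e](σ[e=2](R)))) → 1

E1 and E2 produce the same multiset:
e | g | u
2 | 2 | p

yes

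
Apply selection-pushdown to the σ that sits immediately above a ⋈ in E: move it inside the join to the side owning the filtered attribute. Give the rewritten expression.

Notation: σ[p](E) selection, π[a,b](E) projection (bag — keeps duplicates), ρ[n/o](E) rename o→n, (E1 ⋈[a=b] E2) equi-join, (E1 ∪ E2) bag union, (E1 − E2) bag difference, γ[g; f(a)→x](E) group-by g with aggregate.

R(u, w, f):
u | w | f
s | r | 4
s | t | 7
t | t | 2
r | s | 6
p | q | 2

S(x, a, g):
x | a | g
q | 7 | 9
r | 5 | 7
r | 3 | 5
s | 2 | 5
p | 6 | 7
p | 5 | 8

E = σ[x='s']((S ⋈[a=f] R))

σ filters on x, owned by the left side.
E' = (σ[x='s'](S) ⋈[a=f] R)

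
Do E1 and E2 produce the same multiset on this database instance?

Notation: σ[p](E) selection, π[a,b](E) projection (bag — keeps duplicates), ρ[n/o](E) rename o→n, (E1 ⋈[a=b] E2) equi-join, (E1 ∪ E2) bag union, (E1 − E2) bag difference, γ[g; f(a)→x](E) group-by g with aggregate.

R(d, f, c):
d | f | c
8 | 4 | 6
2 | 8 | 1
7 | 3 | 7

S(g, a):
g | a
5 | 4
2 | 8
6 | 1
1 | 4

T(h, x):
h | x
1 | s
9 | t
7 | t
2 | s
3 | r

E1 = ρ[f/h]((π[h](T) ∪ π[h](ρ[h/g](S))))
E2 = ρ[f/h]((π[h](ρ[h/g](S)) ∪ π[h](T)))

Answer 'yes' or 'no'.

E1 per-node cardinality:
  T → 5
  π[h](T) → 5
  S → 4
  ρ[h/g](S) → 4
  π[h](ρ[h/g](S)) → 4
  (π[h](T) ∪ π[h](ρ[h/g](S))) → 9
  ρ[f/h]((π[h](T) ∪ π[h](ρ[h/g](S)))) → 9
E2 per-node cardinality:
  S → 4
  ρ[h/g](S) → 4
  π[h](ρ[h/g](S)) → 4
  T → 5
  π[h](T) → 5
  (π[h](ρ[h/g](S)) ∪ π[h](T)) → 9
  ρ[f/h]((π[h](ρ[h/g](S)) ∪ π[h](T))) → 9

E1 and E2 produce the same multiset:
f
1
1
2
2
3
5
6
7
9

yes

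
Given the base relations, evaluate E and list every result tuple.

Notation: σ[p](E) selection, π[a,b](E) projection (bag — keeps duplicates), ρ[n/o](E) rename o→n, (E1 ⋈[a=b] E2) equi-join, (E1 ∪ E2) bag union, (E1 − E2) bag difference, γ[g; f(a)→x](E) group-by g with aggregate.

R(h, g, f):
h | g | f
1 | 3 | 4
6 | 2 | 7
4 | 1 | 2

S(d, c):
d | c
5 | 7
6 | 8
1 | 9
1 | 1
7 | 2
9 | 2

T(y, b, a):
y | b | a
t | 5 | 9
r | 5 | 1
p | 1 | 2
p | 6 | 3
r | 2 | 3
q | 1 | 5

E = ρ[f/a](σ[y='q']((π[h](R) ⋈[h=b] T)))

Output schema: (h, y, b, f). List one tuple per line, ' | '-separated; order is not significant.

Per-node cardinality:
  R → 3
  π[h](R) → 3
  T → 6
  (π[h](R) ⋈[h=b] T) → 3
  σ[y='q']((π[h](R) ⋈[h=b] T)) → 1
  ρ[f/a](σ[y='q']((π[h](R) ⋈[h=b] T))) → 1

== RESULT ==
h | y | b | f
1 | q | 1 | 5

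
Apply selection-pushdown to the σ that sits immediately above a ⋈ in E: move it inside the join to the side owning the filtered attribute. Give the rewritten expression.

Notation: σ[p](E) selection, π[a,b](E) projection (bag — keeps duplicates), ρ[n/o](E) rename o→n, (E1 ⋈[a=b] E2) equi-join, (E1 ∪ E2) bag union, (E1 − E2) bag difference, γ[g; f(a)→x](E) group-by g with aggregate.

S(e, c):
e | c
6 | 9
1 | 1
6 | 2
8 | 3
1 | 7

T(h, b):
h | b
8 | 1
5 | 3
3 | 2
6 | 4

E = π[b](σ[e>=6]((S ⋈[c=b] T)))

σ filters on e, owned by the left side.
E' = π[b]((σ[e>=6](S) ⋈[c=b] T))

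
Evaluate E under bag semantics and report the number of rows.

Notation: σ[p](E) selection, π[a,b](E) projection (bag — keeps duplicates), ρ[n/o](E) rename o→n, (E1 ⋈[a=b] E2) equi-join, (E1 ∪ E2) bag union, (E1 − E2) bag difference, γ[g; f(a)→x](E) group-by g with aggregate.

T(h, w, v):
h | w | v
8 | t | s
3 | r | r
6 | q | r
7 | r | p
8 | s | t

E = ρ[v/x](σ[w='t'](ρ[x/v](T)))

Stepwise |·|:
  T → 5
  ρ[x/v](T) → 5
  σ[w='t'](ρ[x/v](T)) → 1
  ρ[v/x](σ[w='t'](ρ[x/v](T))) → 1

|E| = 1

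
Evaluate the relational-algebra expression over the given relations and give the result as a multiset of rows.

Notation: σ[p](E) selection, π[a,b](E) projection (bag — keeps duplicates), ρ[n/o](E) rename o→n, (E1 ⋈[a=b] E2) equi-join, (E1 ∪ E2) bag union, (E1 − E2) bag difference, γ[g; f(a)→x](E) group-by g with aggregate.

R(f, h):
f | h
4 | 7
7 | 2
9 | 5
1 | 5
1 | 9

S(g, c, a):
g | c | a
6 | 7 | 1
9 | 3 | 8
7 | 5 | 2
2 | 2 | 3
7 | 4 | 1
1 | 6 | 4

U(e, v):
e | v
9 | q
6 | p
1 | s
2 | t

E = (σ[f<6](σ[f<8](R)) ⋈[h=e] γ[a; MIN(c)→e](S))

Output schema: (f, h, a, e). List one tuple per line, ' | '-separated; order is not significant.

Stepwise |·|:
  R → 5
  σ[f<8](R) → 4
  σ[f<6](σ[f<8](R)) → 3
  S → 6
  γ[a; MIN(c)→e](S) → 5
  (σ[f<6](σ[f<8](R)) ⋈[h=e] γ[a; MIN(c)→e](S)) → 1

== RESULT ==
f | h | a | e
1 | 5 | 2 | 5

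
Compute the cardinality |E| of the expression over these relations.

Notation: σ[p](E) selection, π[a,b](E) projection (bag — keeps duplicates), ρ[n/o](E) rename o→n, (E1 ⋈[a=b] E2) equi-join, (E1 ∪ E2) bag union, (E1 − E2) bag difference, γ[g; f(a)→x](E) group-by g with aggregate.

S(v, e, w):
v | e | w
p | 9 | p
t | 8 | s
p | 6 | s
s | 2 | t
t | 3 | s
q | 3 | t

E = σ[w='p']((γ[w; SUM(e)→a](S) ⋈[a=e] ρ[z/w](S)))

Per-node cardinality:
  S → 6
  γ[w; SUM(e)→a](S) → 3
  S → 6
  ρ[z/w](S) → 6
  (γ[w; SUM(e)→a](S) ⋈[a=e] ρ[z/w](S)) → 1
  σ[w='p']((γ[w; SUM(e)→a](S) ⋈[a=e] ρ[z/w](S))) → 1

|E| = 1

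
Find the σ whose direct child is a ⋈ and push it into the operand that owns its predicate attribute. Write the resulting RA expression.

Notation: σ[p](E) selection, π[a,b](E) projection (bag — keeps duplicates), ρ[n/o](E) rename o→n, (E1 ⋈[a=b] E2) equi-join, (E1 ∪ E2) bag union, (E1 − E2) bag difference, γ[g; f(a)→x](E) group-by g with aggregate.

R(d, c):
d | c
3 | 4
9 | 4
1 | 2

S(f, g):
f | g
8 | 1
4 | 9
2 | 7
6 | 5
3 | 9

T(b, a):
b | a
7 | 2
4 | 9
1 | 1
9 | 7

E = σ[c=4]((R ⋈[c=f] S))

σ filters on c, owned by the left side.
E' = (σ[c=4](R) ⋈[c=f] S)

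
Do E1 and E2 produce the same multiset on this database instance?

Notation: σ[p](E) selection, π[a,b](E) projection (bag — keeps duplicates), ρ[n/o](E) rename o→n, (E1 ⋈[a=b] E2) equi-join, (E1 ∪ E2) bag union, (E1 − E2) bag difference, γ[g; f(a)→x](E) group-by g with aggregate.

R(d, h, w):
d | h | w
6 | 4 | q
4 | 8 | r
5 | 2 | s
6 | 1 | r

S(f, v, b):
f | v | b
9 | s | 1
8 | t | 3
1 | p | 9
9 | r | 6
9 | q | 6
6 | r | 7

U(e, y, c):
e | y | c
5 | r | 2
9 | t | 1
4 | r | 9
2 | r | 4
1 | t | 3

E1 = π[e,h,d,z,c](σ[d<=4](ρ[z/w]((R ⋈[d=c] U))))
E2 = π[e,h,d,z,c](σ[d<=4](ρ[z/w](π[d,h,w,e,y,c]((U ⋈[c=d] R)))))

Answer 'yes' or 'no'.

E1 stepwise |·|:
  R → 4
  U → 5
  (R ⋈[d=c] U) → 1
  ρ[z/w]((R ⋈[d=c] U)) → 1
  σ[d<=4](ρ[z/w]((R ⋈[d=c] U))) → 1
  π[e,h,d,z,c](σ[d<=4](ρ[z/w]((R ⋈[d=c] U)))) → 1
E2 stepwise |·|:
  U → 5
  R → 4
  (U ⋈[c=d] R) → 1
  π[d,h,w,e,y,c]((U ⋈[c=d] R)) → 1
  ρ[z/w](π[d,h,w,e,y,c]((U ⋈[c=d] R))) → 1
  σ[d<=4](ρ[z/w](π[d,h,w,e,y,c]((U ⋈[c=d] R)))) → 1
  π[e,h,d,z,c](σ[d<=4](ρ[z/w](π[d,h,w,e,y,c]((U ⋈[c=d] R))))) → 1

E1 and E2 produce the same multiset:
e | h | d | z | c
2 | 8 | 4 | r | 4

yes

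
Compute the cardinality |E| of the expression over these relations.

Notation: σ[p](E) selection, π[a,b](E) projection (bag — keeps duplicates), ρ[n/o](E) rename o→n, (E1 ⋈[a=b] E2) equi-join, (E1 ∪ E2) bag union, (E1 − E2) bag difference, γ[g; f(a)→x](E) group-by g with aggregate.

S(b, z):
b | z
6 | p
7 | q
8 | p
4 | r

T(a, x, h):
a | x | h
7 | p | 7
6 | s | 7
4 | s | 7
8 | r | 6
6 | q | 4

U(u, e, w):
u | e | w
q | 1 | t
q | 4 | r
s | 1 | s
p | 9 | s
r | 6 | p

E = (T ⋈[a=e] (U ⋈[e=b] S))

Per-node cardinality:
  T → 5
  U → 5
  S → 4
  (U ⋈[e=b] S) → 2
  (T ⋈[a=e] (U ⋈[e=b] S)) → 3

|E| = 3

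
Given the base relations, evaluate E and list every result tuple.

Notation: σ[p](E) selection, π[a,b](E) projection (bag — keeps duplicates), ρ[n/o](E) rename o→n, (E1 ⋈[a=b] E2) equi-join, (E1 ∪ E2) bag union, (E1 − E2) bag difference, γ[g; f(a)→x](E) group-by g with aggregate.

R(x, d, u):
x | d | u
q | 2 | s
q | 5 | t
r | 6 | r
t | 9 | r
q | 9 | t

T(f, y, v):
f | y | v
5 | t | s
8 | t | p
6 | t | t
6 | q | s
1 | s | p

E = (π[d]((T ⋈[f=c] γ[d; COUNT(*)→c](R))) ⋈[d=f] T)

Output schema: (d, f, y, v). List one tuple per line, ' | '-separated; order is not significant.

Subexpression sizes:
  T → 5
  R → 5
  γ[d; COUNT(*)→c](R) → 4
  (T ⋈[f=c] γ[d; COUNT(*)→c](R)) → 3
  π[d]((T ⋈[f=c] γ[d; COUNT(*)→c](R))) → 3
  T → 5
  (π[d]((T ⋈[f=c] γ[d; COUNT(*)→c](R))) ⋈[d=f] T) → 3

== RESULT ==
d | f | y | v
5 | 5 | t | s
6 | 6 | q | s
6 | 6 | t | t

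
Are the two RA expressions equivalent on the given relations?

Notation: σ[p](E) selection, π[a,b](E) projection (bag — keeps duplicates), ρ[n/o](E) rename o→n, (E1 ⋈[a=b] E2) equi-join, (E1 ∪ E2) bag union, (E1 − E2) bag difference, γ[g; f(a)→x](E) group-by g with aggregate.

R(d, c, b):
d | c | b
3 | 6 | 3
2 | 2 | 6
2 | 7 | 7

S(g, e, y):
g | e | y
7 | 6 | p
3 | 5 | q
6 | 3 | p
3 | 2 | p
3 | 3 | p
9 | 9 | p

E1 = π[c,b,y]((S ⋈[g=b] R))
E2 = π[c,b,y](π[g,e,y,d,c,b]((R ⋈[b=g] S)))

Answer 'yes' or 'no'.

E1 per-node cardinality:
  S → 6
  R → 3
  (S ⋈[g=b] R) → 5
  π[c,b,y]((S ⋈[g=b] R)) → 5
E2 per-node cardinality:
  R → 3
  S → 6
  (R ⋈[b=g] S) → 5
  π[g,e,y,d,c,b]((R ⋈[b=g] S)) → 5
  π[c,b,y](π[g,e,y,d,c,b]((R ⋈[b=g] S))) → 5

E1 and E2 produce the same multiset:
c | b | y
2 | 6 | p
6 | 3 | p
6 | 3 | p
6 | 3 | q
7 | 7 | p

yes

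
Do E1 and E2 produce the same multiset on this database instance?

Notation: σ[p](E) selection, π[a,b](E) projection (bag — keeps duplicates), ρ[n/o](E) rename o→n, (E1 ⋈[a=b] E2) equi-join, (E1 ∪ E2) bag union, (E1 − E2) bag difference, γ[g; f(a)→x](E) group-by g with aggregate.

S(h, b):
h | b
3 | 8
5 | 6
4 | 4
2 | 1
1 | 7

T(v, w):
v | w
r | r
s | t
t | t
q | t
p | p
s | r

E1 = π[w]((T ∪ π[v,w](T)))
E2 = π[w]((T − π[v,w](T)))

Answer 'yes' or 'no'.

E1 subexpression sizes:
  T → 6
  T → 6
  π[v,w](T) → 6
  (T ∪ π[v,w](T)) → 12
  π[w]((T ∪ π[v,w](T))) → 12
E2 subexpression sizes:
  T → 6
  T → 6
  π[v,w](T) → 6
  (T − π[v,w](T)) → 0
  π[w]((T − π[v,w](T))) → 0

E1 result:
w
p
p
r
r
r
r
t
t
t
t
t
t
E2 result:
w
(0 rows)
Witness: ('p',) appears 2× in E1 but 0× in E2.

no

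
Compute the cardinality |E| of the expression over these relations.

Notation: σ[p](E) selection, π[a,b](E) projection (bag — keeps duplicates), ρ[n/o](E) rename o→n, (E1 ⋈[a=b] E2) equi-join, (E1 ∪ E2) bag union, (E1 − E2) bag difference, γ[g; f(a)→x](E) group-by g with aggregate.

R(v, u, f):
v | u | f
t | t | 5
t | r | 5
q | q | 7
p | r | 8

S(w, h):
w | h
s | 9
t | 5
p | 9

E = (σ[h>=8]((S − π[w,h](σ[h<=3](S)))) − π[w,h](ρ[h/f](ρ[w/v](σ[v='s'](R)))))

Stepwise |·|:
  S → 3
  S → 3
  σ[h<=3](S) → 0
  π[w,h](σ[h<=3](S)) → 0
  (S − π[w,h](σ[h<=3](S))) → 3
  σ[h>=8]((S − π[w,h](σ[h<=3](S)))) → 2
  R → 4
  σ[v='s'](R) → 0
  ρ[w/v](σ[v='s'](R)) → 0
  ρ[h/f](ρ[w/v](σ[v='s'](R))) → 0
  π[w,h](ρ[h/f](ρ[w/v](σ[v='s'](R)))) → 0
  (σ[h>=8]((S − π[w,h](σ[h<=3](S)))) − π[w,h](ρ[h/f](ρ[w/v](σ[v='s'](R))))) → 2

|E| = 2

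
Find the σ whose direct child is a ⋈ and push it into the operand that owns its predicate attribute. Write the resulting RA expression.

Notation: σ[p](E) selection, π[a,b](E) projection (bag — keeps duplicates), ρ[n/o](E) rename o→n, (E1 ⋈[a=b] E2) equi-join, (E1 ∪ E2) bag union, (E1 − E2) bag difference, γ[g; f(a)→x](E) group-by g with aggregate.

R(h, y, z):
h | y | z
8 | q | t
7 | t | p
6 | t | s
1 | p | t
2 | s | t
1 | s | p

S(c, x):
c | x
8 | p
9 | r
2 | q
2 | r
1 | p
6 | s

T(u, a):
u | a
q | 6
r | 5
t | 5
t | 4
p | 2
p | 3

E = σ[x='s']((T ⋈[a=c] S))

σ filters on x, owned by the right side.
E' = (T ⋈[a=c] σ[x='s'](S))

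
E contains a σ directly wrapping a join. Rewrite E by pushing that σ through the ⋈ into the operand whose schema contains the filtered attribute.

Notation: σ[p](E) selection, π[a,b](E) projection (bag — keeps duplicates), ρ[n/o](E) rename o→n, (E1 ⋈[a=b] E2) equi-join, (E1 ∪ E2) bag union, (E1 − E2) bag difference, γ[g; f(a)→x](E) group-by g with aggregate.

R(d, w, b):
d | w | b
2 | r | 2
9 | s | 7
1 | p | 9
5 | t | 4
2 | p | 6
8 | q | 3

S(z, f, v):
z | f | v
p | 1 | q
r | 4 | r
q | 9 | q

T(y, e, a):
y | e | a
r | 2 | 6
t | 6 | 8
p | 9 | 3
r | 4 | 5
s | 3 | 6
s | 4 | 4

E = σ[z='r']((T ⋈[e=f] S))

σ filters on z, owned by the right side.
E' = (T ⋈[e=f] σ[z='r'](S))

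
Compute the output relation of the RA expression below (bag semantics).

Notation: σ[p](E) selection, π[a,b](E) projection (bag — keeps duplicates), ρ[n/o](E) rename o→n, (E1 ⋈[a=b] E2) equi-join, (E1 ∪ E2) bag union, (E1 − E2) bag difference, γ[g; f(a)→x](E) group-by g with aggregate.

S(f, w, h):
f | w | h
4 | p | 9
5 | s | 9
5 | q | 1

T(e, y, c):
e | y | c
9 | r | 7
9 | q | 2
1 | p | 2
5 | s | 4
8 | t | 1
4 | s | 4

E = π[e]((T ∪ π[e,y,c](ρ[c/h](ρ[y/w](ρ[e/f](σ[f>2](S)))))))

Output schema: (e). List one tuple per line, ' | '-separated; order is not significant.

Per-node cardinality:
  T → 6
  S → 3
  σ[f>2](S) → 3
  ρ[e/f](σ[f>2](S)) → 3
  ρ[y/w](ρ[e/f](σ[f>2](S))) → 3
  ρ[c/h](ρ[y/w](ρ[e/f](σ[f>2](S)))) → 3
  π[e,y,c](ρ[c/h](ρ[y/w](ρ[e/f](σ[f>2](S))))) → 3
  (T ∪ π[e,y,c](ρ[c/h](ρ[y/w](ρ[e/f](σ[f>2](S)))))) → 9
  π[e]((T ∪ π[e,y,c](ρ[c/h](ρ[y/w](ρ[e/f](σ[f>2](S))))))) → 9

== RESULT ==
e
1
4
4
5
5
5
8
9
9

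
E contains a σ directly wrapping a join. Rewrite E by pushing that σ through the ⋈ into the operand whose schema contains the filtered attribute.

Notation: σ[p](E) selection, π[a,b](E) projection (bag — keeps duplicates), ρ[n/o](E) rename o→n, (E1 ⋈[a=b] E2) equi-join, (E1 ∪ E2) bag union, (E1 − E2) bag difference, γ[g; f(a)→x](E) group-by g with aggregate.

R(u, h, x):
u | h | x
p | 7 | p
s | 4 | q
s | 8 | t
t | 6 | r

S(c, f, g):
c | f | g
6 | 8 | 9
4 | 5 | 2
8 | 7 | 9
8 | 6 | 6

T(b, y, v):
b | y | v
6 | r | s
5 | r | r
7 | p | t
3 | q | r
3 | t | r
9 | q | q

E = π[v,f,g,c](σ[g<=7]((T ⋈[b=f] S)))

σ filters on g, owned by the right side.
E' = π[v,f,g,c]((T ⋈[b=f] σ[g<=7](S)))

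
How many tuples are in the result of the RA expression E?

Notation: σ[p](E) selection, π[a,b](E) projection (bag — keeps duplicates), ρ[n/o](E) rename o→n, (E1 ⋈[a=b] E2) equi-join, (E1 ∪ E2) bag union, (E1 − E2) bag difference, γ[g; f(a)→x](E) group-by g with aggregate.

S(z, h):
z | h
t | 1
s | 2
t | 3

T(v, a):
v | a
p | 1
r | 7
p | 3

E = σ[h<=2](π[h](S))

Per-node cardinality:
  S → 3
  π[h](S) → 3
  σ[h<=2](π[h](S)) → 2

|E| = 2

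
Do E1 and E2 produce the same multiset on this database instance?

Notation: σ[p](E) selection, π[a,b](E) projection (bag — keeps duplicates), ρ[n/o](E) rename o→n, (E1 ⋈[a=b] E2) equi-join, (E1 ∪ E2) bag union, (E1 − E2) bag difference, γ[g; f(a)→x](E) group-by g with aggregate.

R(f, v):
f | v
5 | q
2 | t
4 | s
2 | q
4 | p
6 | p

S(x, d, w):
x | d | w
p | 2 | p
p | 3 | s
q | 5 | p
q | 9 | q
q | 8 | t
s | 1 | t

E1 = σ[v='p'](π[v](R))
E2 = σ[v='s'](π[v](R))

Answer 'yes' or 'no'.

E1 subexpression sizes:
  R → 6
  π[v](R) → 6
  σ[v='p'](π[v](R)) → 2
E2 subexpression sizes:
  R → 6
  π[v](R) → 6
  σ[v='s'](π[v](R)) → 1

E1 result:
v
p
p
E2 result:
v
s
Witness: ('p',) appears 2× in E1 but 0× in E2.

no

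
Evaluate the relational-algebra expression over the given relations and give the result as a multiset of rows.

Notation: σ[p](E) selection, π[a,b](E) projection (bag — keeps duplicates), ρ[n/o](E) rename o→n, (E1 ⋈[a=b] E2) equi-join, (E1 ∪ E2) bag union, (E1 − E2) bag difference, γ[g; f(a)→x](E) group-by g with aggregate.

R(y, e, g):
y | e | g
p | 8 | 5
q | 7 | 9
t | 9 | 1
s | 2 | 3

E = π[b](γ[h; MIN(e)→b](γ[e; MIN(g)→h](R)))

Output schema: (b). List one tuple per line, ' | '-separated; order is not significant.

Stepwise |·|:
  R → 4
  γ[e; MIN(g)→h](R) → 4
  γ[h; MIN(e)→b](γ[e; MIN(g)→h](R)) → 4
  π[b](γ[h; MIN(e)→b](γ[e; MIN(g)→h](R))) → 4

== RESULT ==
b
2
7
8
9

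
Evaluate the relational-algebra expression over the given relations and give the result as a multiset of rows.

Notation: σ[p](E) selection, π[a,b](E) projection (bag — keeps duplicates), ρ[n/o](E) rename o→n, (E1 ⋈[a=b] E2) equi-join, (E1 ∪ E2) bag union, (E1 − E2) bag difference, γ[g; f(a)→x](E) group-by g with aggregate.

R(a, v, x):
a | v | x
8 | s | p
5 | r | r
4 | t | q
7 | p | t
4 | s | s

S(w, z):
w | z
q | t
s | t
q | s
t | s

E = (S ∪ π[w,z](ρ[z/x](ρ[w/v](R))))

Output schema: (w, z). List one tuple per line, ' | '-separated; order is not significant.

Per-node cardinality:
  S → 4
  R → 5
  ρ[w/v](R) → 5
  ρ[z/x](ρ[w/v](R)) → 5
  π[w,z](ρ[z/x](ρ[w/v](R))) → 5
  (S ∪ π[w,z](ρ[z/x](ρ[w/v](R)))) → 9

== RESULT ==
w | z
p | t
q | s
q | t
r | r
s | p
s | s
s | t
t | q
t | s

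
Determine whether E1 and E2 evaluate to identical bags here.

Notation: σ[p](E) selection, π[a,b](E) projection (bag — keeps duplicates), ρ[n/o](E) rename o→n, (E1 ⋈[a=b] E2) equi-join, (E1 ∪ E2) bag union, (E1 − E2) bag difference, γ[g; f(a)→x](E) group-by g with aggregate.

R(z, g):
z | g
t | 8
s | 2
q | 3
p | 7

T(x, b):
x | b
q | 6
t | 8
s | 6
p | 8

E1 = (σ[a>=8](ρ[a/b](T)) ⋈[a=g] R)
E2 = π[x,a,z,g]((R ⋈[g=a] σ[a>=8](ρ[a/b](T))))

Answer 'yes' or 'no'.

E1 subexpression sizes:
  T → 4
  ρ[a/b](T) → 4
  σ[a>=8](ρ[a/b](T)) → 2
  R → 4
  (σ[a>=8](ρ[a/b](T)) ⋈[a=g] R) → 2
E2 subexpression sizes:
  R → 4
  T → 4
  ρ[a/b](T) → 4
  σ[a>=8](ρ[a/b](T)) → 2
  (R ⋈[g=a] σ[a>=8](ρ[a/b](T))) → 2
  π[x,a,z,g]((R ⋈[g=a] σ[a>=8](ρ[a/b](T)))) → 2

E1 and E2 produce the same multiset:
x | a | z | g
p | 8 | t | 8
t | 8 | t | 8

yes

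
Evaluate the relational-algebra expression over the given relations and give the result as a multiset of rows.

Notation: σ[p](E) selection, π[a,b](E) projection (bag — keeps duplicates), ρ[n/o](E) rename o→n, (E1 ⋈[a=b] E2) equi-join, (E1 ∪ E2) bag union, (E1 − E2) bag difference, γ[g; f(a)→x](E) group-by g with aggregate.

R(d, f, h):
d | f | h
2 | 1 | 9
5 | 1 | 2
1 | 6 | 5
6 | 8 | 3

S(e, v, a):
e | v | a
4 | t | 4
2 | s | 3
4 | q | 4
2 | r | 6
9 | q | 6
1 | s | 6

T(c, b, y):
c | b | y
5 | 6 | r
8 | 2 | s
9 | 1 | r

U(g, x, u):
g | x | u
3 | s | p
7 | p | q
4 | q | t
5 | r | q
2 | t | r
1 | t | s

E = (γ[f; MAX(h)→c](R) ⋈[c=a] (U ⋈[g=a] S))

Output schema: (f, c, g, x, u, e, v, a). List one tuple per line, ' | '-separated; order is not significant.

Subexpression sizes:
  R → 4
  γ[f; MAX(h)→c](R) → 3
  U → 6
  S → 6
  (U ⋈[g=a] S) → 3
  (γ[f; MAX(h)→c](R) ⋈[c=a] (U ⋈[g=a] S)) → 1

== RESULT ==
f | c | g | x | u | e | v | a
8 | 3 | 3 | s | p | 2 | s | 3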